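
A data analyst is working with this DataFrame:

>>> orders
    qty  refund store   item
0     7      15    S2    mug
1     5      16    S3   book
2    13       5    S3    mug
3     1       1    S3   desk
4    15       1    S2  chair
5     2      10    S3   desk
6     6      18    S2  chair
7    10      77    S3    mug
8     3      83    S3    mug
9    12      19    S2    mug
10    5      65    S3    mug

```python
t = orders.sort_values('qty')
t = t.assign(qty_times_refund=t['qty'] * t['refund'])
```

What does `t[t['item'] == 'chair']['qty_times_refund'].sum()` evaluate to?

sort by qty:
    qty  refund store   item
3     1       1    S3   desk
5     2      10    S3   desk
8     3      83    S3    mug
1     5      16    S3   book
10    5      65    S3    mug
6     6      18    S2  chair
0     7      15    S2    mug
7    10      77    S3    mug
9    12      19    S2    mug
2    13       5    S3    mug
4    15       1    S2  chair
add column qty_times_refund = t['qty'] * t['refund']:
    qty  refund store   item  qty_times_refund
3     1       1    S3   desk                 1
5     2      10    S3   desk                20
8     3      83    S3    mug               249
1     5      16    S3   book                80
10    5      65    S3    mug               325
6     6      18    S2  chair               108
0     7      15    S2    mug               105
7    10      77    S3    mug               770
9    12      19    S2    mug               228
2    13       5    S3    mug                65
4    15       1    S2  chair                15
filter rows where item == 'chair':
   qty  refund store   item  qty_times_refund
6    6      18    S2  chair               108
4   15       1    S2  chair                15

123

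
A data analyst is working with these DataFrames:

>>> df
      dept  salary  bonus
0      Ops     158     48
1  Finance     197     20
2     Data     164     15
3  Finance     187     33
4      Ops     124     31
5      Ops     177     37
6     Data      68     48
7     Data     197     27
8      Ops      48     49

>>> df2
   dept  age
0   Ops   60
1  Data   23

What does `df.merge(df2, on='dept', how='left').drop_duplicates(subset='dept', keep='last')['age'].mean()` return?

merge on 'dept' (how='left') → 9 rows:
      dept  salary  bonus   age
0      Ops     158     48  60.0
1  Finance     197     20   NaN
2     Data     164     15  23.0
3  Finance     187     33   NaN
4      Ops     124     31  60.0
5      Ops     177     37  60.0
6     Data      68     48  23.0
7     Data     197     27  23.0
8      Ops      48     49  60.0
drop duplicate dept (keep=last):
      dept  salary  bonus   age
3  Finance     187     33   NaN
7     Data     197     27  23.0
8      Ops      48     49  60.0
Taking the mean of column 'age' gives 41.5.

41.5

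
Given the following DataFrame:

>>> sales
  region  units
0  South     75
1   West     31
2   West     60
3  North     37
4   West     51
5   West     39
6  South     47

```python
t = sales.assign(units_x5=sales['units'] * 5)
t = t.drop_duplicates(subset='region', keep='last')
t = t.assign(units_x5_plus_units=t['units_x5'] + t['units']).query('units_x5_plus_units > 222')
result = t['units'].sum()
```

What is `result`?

86

add column units_x5 = sales['units'] * 5:
  region  units  units_x5
0  South     75       375
1   West     31       155
2   West     60       300
3  North     37       185
4   West     51       255
5   West     39       195
6  South     47       235
drop duplicate region (keep=last):
  region  units  units_x5
3  North     37       185
5   West     39       195
6  South     47       235
add column units_x5_plus_units = t['units_x5'] + t['units']:
  region  units  units_x5  units_x5_plus_units
3  North     37       185                  222
5   West     39       195                  234
6  South     47       235                  282
filter rows where units_x5_plus_units > 222:
  region  units  units_x5  units_x5_plus_units
5   West     39       195                  234
6  South     47       235                  282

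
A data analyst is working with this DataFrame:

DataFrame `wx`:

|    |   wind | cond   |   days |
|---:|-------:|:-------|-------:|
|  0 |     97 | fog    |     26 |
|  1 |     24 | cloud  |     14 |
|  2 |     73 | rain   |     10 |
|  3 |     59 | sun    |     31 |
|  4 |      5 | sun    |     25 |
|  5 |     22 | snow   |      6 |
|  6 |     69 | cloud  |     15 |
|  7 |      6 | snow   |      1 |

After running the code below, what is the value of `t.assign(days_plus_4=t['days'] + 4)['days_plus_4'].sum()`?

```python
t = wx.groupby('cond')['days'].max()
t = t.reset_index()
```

group by cond, max of days:
cond
cloud    15
fog      26
rain     10
snow      6
sun      31
Name: days, dtype: int64
reset_index():
    cond  days
0  cloud    15
1    fog    26
2   rain    10
3   snow     6
4    sun    31
add column days_plus_4 = t['days'] + 4:
    cond  days  days_plus_4
0  cloud    15           19
1    fog    26           30
2   rain    10           14
3   snow     6           10
4    sun    31           35
Then the sum of column 'days_plus_4': 108

108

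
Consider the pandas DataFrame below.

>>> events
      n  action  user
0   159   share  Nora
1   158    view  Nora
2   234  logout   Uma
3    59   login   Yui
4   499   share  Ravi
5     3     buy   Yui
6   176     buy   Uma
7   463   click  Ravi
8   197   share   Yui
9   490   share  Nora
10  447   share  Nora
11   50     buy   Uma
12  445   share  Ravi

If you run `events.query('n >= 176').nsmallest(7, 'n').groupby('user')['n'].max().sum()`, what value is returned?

filter rows where n >= 176:
      n  action  user
2   234  logout   Uma
4   499   share  Ravi
6   176     buy   Uma
7   463   click  Ravi
8   197   share   Yui
9   490   share  Nora
10  447   share  Nora
12  445   share  Ravi
take 7 rows with smallest n:
      n  action  user
6   176     buy   Uma
8   197   share   Yui
2   234  logout   Uma
12  445   share  Ravi
10  447   share  Nora
7   463   click  Ravi
9   490   share  Nora
group by user, max of n:
user
Nora    490
Ravi    463
Uma     234
Yui     197
Name: n, dtype: int64
sum of the resulting series → 1384

1384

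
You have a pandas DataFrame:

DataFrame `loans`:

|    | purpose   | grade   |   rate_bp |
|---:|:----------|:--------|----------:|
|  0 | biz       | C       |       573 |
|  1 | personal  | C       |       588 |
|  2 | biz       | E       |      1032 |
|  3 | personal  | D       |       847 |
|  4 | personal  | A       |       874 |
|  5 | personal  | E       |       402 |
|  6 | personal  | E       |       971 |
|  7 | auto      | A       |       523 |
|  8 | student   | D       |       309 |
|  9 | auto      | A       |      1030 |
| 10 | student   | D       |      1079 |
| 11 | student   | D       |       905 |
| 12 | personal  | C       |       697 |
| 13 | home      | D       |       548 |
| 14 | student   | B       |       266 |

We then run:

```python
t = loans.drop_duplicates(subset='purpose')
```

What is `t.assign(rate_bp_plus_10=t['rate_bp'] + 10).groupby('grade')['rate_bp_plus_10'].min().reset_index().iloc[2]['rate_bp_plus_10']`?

319

drop duplicate purpose (keep=first):
     purpose grade  rate_bp
0        biz     C      573
1   personal     C      588
7       auto     A      523
8    student     D      309
13      home     D      548
add column rate_bp_plus_10 = t['rate_bp'] + 10:
     purpose grade  rate_bp  rate_bp_plus_10
0        biz     C      573              583
1   personal     C      588              598
7       auto     A      523              533
8    student     D      309              319
13      home     D      548              558
group by grade, min of rate_bp_plus_10:
grade
A    533
C    583
D    319
Name: rate_bp_plus_10, dtype: int64
reset_index():
  grade  rate_bp_plus_10
0     A              533
1     C              583
2     D              319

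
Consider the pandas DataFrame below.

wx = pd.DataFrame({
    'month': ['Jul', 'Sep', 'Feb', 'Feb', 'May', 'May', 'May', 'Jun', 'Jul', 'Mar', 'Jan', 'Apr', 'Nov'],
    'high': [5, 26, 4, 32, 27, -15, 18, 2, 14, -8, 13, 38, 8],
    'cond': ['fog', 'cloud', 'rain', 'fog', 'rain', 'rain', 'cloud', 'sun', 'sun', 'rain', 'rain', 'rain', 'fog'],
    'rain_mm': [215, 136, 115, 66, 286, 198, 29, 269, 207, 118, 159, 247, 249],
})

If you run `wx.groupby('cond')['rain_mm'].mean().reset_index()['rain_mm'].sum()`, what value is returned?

684.333333333

group by cond, mean of rain_mm:
cond
cloud     82.500000
fog      176.666667
rain     187.166667
sun      238.000000
Name: rain_mm, dtype: float64
reset_index():
    cond     rain_mm
0  cloud   82.500000
1    fog  176.666667
2   rain  187.166667
3    sun  238.000000
Finally, sum of column 'rain_mm' = 684.333333333.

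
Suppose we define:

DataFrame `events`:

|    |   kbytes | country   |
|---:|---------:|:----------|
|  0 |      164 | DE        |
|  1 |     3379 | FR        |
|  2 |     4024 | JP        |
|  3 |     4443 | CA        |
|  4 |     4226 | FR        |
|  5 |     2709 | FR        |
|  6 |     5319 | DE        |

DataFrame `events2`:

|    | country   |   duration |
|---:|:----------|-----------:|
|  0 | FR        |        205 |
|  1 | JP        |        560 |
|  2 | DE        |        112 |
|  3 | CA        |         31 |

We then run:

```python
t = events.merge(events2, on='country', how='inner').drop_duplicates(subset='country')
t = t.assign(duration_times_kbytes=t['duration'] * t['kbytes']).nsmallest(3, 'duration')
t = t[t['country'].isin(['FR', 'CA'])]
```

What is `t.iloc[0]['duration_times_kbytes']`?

merge on 'country' (how='inner') → 7 rows:
   kbytes country  duration
0     164      DE       112
1    3379      FR       205
2    4024      JP       560
3    4443      CA        31
4    4226      FR       205
5    2709      FR       205
6    5319      DE       112
drop duplicate country (keep=first):
   kbytes country  duration
0     164      DE       112
1    3379      FR       205
2    4024      JP       560
3    4443      CA        31
add column duration_times_kbytes = t['duration'] * t['kbytes']:
   kbytes country  duration  duration_times_kbytes
0     164      DE       112                  18368
1    3379      FR       205                 692695
2    4024      JP       560                2253440
3    4443      CA        31                 137733
take 3 rows with smallest duration:
   kbytes country  duration  duration_times_kbytes
3    4443      CA        31                 137733
0     164      DE       112                  18368
1    3379      FR       205                 692695
filter rows where country in ['FR', 'CA']:
   kbytes country  duration  duration_times_kbytes
3    4443      CA        31                 137733
1    3379      FR       205                 692695
Hence 137733.

137733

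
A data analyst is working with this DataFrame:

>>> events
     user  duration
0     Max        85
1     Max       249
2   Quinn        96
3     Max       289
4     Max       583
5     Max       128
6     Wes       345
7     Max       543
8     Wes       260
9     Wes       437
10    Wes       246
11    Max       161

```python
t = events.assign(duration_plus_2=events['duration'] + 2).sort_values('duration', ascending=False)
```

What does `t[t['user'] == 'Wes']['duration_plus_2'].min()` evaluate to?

add column duration_plus_2 = events['duration'] + 2:
     user  duration  duration_plus_2
0     Max        85               87
1     Max       249              251
2   Quinn        96               98
3     Max       289              291
4     Max       583              585
5     Max       128              130
6     Wes       345              347
7     Max       543              545
8     Wes       260              262
9     Wes       437              439
10    Wes       246              248
11    Max       161              163
sort by duration descending:
     user  duration  duration_plus_2
4     Max       583              585
7     Max       543              545
9     Wes       437              439
6     Wes       345              347
3     Max       289              291
8     Wes       260              262
1     Max       249              251
10    Wes       246              248
11    Max       161              163
5     Max       128              130
2   Quinn        96               98
0     Max        85               87
filter rows where user == 'Wes':
   user  duration  duration_plus_2
9   Wes       437              439
6   Wes       345              347
8   Wes       260              262
10  Wes       246              248
Then the min of column 'duration_plus_2': 248

248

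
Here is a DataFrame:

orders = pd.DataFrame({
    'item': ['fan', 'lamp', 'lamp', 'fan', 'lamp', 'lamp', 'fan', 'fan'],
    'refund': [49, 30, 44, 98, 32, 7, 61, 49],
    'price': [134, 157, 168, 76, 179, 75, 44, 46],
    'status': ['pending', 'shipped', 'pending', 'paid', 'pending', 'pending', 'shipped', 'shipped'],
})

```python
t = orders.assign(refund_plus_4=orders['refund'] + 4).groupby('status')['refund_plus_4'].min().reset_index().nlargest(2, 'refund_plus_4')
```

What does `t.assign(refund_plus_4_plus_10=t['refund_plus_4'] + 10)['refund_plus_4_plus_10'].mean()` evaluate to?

78.0

add column refund_plus_4 = orders['refund'] + 4:
   item  refund  price   status  refund_plus_4
0   fan      49    134  pending             53
1  lamp      30    157  shipped             34
2  lamp      44    168  pending             48
3   fan      98     76     paid            102
4  lamp      32    179  pending             36
5  lamp       7     75  pending             11
6   fan      61     44  shipped             65
7   fan      49     46  shipped             53
group by status, min of refund_plus_4:
status
paid       102
pending     11
shipped     34
Name: refund_plus_4, dtype: int64
reset_index():
    status  refund_plus_4
0     paid            102
1  pending             11
2  shipped             34
take 2 rows with largest refund_plus_4:
    status  refund_plus_4
0     paid            102
2  shipped             34
add column refund_plus_4_plus_10 = t['refund_plus_4'] + 10:
    status  refund_plus_4  refund_plus_4_plus_10
0     paid            102                    112
2  shipped             34                     44
Taking the mean of column 'refund_plus_4_plus_10' gives 78.0.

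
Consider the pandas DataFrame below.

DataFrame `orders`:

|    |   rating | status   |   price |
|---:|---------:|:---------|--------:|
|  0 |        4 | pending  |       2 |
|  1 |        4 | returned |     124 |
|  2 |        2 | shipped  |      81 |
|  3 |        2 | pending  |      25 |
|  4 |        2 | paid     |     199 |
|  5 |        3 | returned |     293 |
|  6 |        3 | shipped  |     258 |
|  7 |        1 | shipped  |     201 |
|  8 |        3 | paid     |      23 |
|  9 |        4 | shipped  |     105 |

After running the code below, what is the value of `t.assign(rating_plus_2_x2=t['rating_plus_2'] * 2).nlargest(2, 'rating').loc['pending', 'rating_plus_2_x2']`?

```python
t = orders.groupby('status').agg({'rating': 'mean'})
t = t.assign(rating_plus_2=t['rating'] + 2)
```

10.0

group by status, mean of rating:
          rating
status          
paid         2.5
pending      3.0
returned     3.5
shipped      2.5
add column rating_plus_2 = t['rating'] + 2:
          rating  rating_plus_2
status                         
paid         2.5            4.5
pending      3.0            5.0
returned     3.5            5.5
shipped      2.5            4.5
add column rating_plus_2_x2 = t['rating_plus_2'] * 2:
          rating  rating_plus_2  rating_plus_2_x2
status                                           
paid         2.5            4.5               9.0
pending      3.0            5.0              10.0
returned     3.5            5.5              11.0
shipped      2.5            4.5               9.0
take 2 rows with largest rating:
          rating  rating_plus_2  rating_plus_2_x2
status                                           
returned     3.5            5.5              11.0
pending      3.0            5.0              10.0
value at row 'pending', column 'rating_plus_2_x2' → 10.0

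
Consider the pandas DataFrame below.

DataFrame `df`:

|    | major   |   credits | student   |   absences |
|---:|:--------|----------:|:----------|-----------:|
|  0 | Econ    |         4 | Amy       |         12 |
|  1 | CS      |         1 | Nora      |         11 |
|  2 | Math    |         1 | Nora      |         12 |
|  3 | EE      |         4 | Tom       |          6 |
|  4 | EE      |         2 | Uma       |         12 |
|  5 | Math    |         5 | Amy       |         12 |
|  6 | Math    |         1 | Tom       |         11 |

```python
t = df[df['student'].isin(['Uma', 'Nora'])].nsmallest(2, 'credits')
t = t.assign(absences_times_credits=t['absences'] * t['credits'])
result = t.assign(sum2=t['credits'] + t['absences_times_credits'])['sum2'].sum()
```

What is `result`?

25

filter rows where student in ['Uma', 'Nora']:
  major  credits student  absences
1    CS        1    Nora        11
2  Math        1    Nora        12
4    EE        2     Uma        12
take 2 rows with smallest credits:
  major  credits student  absences
1    CS        1    Nora        11
2  Math        1    Nora        12
add column absences_times_credits = t['absences'] * t['credits']:
  major  credits student  absences  absences_times_credits
1    CS        1    Nora        11                      11
2  Math        1    Nora        12                      12
add column sum2 = t['credits'] + t['absences_times_credits']:
  major  credits student  absences  absences_times_credits  sum2
1    CS        1    Nora        11                      11    12
2  Math        1    Nora        12                      12    13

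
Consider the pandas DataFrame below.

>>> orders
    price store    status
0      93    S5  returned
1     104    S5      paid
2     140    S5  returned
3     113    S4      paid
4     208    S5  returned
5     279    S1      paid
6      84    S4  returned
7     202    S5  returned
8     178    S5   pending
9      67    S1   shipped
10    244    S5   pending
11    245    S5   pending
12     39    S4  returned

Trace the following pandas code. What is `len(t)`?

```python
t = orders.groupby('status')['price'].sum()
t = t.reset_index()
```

group by status, sum of price:
status
paid        496
pending     667
returned    766
shipped      67
Name: price, dtype: int64
reset_index():
     status  price
0      paid    496
1   pending    667
2  returned    766
3   shipped     67
Then the number of rows: 4

4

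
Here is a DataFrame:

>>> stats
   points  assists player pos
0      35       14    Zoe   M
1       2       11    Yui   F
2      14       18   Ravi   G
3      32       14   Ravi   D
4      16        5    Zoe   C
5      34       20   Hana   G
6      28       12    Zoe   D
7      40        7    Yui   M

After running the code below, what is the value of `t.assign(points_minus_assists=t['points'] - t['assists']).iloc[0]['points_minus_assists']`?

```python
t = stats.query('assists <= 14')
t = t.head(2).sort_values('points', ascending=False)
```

21

filter rows where assists <= 14:
   points  assists player pos
0      35       14    Zoe   M
1       2       11    Yui   F
3      32       14   Ravi   D
4      16        5    Zoe   C
6      28       12    Zoe   D
7      40        7    Yui   M
take first 2 rows:
   points  assists player pos
0      35       14    Zoe   M
1       2       11    Yui   F
sort by points descending:
   points  assists player pos
0      35       14    Zoe   M
1       2       11    Yui   F
add column points_minus_assists = t['points'] - t['assists']:
   points  assists player pos  points_minus_assists
0      35       14    Zoe   M                    21
1       2       11    Yui   F                    -9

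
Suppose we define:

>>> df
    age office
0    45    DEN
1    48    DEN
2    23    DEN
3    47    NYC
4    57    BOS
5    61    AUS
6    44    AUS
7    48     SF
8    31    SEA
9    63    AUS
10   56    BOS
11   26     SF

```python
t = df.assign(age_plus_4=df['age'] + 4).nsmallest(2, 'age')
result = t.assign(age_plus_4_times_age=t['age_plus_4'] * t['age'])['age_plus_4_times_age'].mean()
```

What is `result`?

700.5

add column age_plus_4 = df['age'] + 4:
    age office  age_plus_4
0    45    DEN          49
1    48    DEN          52
2    23    DEN          27
3    47    NYC          51
4    57    BOS          61
5    61    AUS          65
6    44    AUS          48
7    48     SF          52
8    31    SEA          35
9    63    AUS          67
10   56    BOS          60
11   26     SF          30
take 2 rows with smallest age:
    age office  age_plus_4
2    23    DEN          27
11   26     SF          30
add column age_plus_4_times_age = t['age_plus_4'] * t['age']:
    age office  age_plus_4  age_plus_4_times_age
2    23    DEN          27                   621
11   26     SF          30                   780
Taking the mean of column 'age_plus_4_times_age' gives 700.5.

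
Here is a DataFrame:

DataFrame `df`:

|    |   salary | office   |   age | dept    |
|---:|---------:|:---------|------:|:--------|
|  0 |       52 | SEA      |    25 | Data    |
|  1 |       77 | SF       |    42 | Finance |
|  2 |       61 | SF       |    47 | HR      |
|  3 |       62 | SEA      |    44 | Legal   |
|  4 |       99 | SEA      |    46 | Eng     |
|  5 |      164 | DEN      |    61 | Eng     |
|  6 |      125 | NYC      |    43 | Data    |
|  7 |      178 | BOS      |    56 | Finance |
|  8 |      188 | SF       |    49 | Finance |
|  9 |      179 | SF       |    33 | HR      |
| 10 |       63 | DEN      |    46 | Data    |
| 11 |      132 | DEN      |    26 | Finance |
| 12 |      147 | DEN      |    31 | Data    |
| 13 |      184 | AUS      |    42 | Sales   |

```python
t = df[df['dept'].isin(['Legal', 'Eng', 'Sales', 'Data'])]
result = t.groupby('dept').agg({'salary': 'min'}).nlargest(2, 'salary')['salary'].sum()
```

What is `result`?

283

filter rows where dept in ['Legal', 'Eng', 'Sales', 'Data']:
    salary office  age   dept
0       52    SEA   25   Data
3       62    SEA   44  Legal
4       99    SEA   46    Eng
5      164    DEN   61    Eng
6      125    NYC   43   Data
10      63    DEN   46   Data
12     147    DEN   31   Data
13     184    AUS   42  Sales
group by dept, min of salary:
       salary
dept         
Data       52
Eng        99
Legal      62
Sales     184
take 2 rows with largest salary:
       salary
dept         
Sales     184
Eng        99
sum of column 'salary' → 283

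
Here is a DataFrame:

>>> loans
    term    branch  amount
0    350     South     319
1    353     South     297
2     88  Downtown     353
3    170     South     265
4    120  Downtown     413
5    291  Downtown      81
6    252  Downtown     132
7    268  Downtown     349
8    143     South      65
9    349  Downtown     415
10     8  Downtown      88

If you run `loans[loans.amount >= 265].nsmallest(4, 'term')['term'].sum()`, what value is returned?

646

filter rows where amount >= 265:
   term    branch  amount
0   350     South     319
1   353     South     297
2    88  Downtown     353
3   170     South     265
4   120  Downtown     413
7   268  Downtown     349
9   349  Downtown     415
take 4 rows with smallest term:
   term    branch  amount
2    88  Downtown     353
4   120  Downtown     413
3   170     South     265
7   268  Downtown     349
Taking the sum of column 'term' gives 646.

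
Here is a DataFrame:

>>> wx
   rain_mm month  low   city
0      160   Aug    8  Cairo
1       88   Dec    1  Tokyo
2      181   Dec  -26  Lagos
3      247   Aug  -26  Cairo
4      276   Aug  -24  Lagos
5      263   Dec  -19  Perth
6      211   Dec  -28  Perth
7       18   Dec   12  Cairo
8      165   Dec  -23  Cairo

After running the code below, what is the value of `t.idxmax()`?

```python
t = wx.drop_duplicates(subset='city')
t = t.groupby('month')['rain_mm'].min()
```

Aug

drop duplicate city (keep=first):
   rain_mm month  low   city
0      160   Aug    8  Cairo
1       88   Dec    1  Tokyo
2      181   Dec  -26  Lagos
5      263   Dec  -19  Perth
group by month, min of rain_mm:
month
Aug    160
Dec     88
Name: rain_mm, dtype: int64
So idxmax() = Aug.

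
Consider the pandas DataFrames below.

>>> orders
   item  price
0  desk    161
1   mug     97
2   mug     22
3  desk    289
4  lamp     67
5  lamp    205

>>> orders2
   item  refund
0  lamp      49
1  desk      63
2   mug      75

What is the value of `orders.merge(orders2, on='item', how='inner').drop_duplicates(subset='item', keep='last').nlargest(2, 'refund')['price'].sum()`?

311

merge on 'item' (how='inner') → 6 rows:
   item  price  refund
0  desk    161      63
1   mug     97      75
2   mug     22      75
3  desk    289      63
4  lamp     67      49
5  lamp    205      49
drop duplicate item (keep=last):
   item  price  refund
2   mug     22      75
3  desk    289      63
5  lamp    205      49
take 2 rows with largest refund:
   item  price  refund
2   mug     22      75
3  desk    289      63
Taking the sum of column 'price' gives 311.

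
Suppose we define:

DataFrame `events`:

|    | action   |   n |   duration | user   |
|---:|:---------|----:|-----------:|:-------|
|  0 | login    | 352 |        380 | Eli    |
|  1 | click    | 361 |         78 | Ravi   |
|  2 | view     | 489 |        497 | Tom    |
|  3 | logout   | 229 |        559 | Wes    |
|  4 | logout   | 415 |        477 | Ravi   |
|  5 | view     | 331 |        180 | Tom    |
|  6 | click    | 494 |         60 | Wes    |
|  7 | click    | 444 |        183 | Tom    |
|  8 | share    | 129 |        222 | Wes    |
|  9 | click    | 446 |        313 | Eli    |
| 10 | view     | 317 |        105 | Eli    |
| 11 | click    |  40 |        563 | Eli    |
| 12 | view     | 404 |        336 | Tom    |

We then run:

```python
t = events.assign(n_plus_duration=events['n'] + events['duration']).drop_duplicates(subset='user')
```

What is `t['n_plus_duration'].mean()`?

add column n_plus_duration = events['n'] + events['duration']:
    action    n  duration  user  n_plus_duration
0    login  352       380   Eli              732
1    click  361        78  Ravi              439
2     view  489       497   Tom              986
3   logout  229       559   Wes              788
4   logout  415       477  Ravi              892
5     view  331       180   Tom              511
6    click  494        60   Wes              554
7    click  444       183   Tom              627
8    share  129       222   Wes              351
9    click  446       313   Eli              759
10    view  317       105   Eli              422
11   click   40       563   Eli              603
12    view  404       336   Tom              740
drop duplicate user (keep=first):
   action    n  duration  user  n_plus_duration
0   login  352       380   Eli              732
1   click  361        78  Ravi              439
2    view  489       497   Tom              986
3  logout  229       559   Wes              788

736.25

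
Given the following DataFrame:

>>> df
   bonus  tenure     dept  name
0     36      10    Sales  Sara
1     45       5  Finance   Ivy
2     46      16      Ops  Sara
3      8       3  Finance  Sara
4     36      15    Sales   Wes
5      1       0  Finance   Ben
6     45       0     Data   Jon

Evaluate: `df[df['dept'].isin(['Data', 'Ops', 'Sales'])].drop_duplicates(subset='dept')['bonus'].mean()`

42.3333333333

filter rows where dept in ['Data', 'Ops', 'Sales']:
   bonus  tenure   dept  name
0     36      10  Sales  Sara
2     46      16    Ops  Sara
4     36      15  Sales   Wes
6     45       0   Data   Jon
drop duplicate dept (keep=first):
   bonus  tenure   dept  name
0     36      10  Sales  Sara
2     46      16    Ops  Sara
6     45       0   Data   Jon
Hence 42.3333333333.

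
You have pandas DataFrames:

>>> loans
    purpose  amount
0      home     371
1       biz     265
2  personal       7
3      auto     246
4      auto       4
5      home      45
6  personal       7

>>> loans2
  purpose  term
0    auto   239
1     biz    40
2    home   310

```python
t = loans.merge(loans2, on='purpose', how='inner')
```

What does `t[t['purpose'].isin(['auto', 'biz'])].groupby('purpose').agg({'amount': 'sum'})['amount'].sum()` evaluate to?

merge on 'purpose' (how='inner') → 5 rows:
  purpose  amount  term
0    home     371   310
1     biz     265    40
2    auto     246   239
3    auto       4   239
4    home      45   310
filter rows where purpose in ['auto', 'biz']:
  purpose  amount  term
1     biz     265    40
2    auto     246   239
3    auto       4   239
group by purpose, sum of amount:
         amount
purpose        
auto        250
biz         265

515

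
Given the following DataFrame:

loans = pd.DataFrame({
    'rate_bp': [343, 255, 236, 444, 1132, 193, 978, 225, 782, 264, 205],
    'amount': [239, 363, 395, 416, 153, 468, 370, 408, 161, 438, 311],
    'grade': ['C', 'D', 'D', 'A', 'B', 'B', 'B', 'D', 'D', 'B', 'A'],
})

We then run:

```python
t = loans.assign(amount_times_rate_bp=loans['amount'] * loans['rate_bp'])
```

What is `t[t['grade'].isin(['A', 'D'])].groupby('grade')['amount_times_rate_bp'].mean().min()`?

100871.75

add column amount_times_rate_bp = loans['amount'] * loans['rate_bp']:
    rate_bp  amount grade  amount_times_rate_bp
0       343     239     C                 81977
1       255     363     D                 92565
2       236     395     D                 93220
3       444     416     A                184704
4      1132     153     B                173196
5       193     468     B                 90324
6       978     370     B                361860
7       225     408     D                 91800
8       782     161     D                125902
9       264     438     B                115632
10      205     311     A                 63755
filter rows where grade in ['A', 'D']:
    rate_bp  amount grade  amount_times_rate_bp
1       255     363     D                 92565
2       236     395     D                 93220
3       444     416     A                184704
7       225     408     D                 91800
8       782     161     D                125902
10      205     311     A                 63755
group by grade, mean of amount_times_rate_bp:
grade
A    124229.50
D    100871.75
Name: amount_times_rate_bp, dtype: float64
The min of the resulting series is 100871.75.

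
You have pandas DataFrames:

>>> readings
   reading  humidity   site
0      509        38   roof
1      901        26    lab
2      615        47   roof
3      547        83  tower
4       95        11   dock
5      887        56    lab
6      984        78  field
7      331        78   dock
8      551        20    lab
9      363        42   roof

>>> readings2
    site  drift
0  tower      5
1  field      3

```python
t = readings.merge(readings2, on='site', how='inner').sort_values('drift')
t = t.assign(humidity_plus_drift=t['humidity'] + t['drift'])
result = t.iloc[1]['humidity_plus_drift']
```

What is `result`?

merge on 'site' (how='inner') → 2 rows:
   reading  humidity   site  drift
0      547        83  tower      5
1      984        78  field      3
sort by drift:
   reading  humidity   site  drift
1      984        78  field      3
0      547        83  tower      5
add column humidity_plus_drift = t['humidity'] + t['drift']:
   reading  humidity   site  drift  humidity_plus_drift
1      984        78  field      3                   81
0      547        83  tower      5                   88
Finally, value at position 1, column 'humidity_plus_drift' = 88.

88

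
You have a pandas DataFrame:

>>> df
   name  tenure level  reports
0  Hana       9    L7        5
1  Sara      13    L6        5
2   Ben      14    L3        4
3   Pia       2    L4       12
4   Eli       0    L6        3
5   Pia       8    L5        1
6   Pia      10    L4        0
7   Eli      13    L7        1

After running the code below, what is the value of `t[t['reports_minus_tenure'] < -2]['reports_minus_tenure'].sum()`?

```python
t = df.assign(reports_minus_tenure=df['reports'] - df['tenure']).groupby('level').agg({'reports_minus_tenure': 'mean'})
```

add column reports_minus_tenure = df['reports'] - df['tenure']:
   name  tenure level  reports  reports_minus_tenure
0  Hana       9    L7        5                    -4
1  Sara      13    L6        5                    -8
2   Ben      14    L3        4                   -10
3   Pia       2    L4       12                    10
4   Eli       0    L6        3                     3
5   Pia       8    L5        1                    -7
6   Pia      10    L4        0                   -10
7   Eli      13    L7        1                   -12
group by level, mean of reports_minus_tenure:
       reports_minus_tenure
level                      
L3                    -10.0
L4                      0.0
L5                     -7.0
L6                     -2.5
L7                     -8.0
filter rows where reports_minus_tenure < -2:
       reports_minus_tenure
level                      
L3                    -10.0
L5                     -7.0
L6                     -2.5
L7                     -8.0

-27.5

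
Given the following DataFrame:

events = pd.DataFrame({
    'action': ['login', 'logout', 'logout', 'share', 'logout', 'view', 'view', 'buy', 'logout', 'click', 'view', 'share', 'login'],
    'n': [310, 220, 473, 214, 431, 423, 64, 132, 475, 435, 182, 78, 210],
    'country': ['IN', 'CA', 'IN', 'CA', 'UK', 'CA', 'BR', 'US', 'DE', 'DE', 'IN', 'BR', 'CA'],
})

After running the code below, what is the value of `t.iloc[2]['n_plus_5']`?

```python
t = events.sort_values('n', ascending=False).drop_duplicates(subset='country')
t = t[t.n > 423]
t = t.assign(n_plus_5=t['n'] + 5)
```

436

sort by n descending:
    action    n country
8   logout  475      DE
2   logout  473      IN
9    click  435      DE
4   logout  431      UK
5     view  423      CA
0    login  310      IN
1   logout  220      CA
3    share  214      CA
12   login  210      CA
10    view  182      IN
7      buy  132      US
11   share   78      BR
6     view   64      BR
drop duplicate country (keep=first):
    action    n country
8   logout  475      DE
2   logout  473      IN
4   logout  431      UK
5     view  423      CA
7      buy  132      US
11   share   78      BR
filter rows where n > 423:
   action    n country
8  logout  475      DE
2  logout  473      IN
4  logout  431      UK
add column n_plus_5 = t['n'] + 5:
   action    n country  n_plus_5
8  logout  475      DE       480
2  logout  473      IN       478
4  logout  431      UK       436
Reading off the value at position 2, column 'n_plus_5', we get 436.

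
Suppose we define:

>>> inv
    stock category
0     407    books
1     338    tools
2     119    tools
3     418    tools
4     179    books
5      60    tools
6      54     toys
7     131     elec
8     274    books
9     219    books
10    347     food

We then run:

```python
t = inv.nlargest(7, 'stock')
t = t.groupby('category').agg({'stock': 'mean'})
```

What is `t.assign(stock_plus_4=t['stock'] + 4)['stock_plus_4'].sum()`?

1006.75

take 7 rows with largest stock:
    stock category
3     418    tools
0     407    books
10    347     food
1     338    tools
8     274    books
9     219    books
4     179    books
group by category, mean of stock:
           stock
category        
books     269.75
food      347.00
tools     378.00
add column stock_plus_4 = t['stock'] + 4:
           stock  stock_plus_4
category                      
books     269.75        273.75
food      347.00        351.00
tools     378.00        382.00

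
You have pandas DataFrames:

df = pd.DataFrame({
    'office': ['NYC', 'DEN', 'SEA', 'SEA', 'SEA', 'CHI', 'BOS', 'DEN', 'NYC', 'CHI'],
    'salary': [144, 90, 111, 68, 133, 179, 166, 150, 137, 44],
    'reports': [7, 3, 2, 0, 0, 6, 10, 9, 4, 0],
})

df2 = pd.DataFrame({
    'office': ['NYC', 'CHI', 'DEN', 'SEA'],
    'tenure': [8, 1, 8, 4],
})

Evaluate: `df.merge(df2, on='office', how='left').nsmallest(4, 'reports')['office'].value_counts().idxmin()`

merge on 'office' (how='left') → 10 rows:
  office  salary  reports  tenure
0    NYC     144        7     8.0
1    DEN      90        3     8.0
2    SEA     111        2     4.0
3    SEA      68        0     4.0
4    SEA     133        0     4.0
5    CHI     179        6     1.0
6    BOS     166       10     NaN
7    DEN     150        9     8.0
8    NYC     137        4     8.0
9    CHI      44        0     1.0
take 4 rows with smallest reports:
  office  salary  reports  tenure
3    SEA      68        0     4.0
4    SEA     133        0     4.0
9    CHI      44        0     1.0
2    SEA     111        2     4.0
value_counts of office:
office
SEA    3
CHI    1
Name: count, dtype: int64

CHI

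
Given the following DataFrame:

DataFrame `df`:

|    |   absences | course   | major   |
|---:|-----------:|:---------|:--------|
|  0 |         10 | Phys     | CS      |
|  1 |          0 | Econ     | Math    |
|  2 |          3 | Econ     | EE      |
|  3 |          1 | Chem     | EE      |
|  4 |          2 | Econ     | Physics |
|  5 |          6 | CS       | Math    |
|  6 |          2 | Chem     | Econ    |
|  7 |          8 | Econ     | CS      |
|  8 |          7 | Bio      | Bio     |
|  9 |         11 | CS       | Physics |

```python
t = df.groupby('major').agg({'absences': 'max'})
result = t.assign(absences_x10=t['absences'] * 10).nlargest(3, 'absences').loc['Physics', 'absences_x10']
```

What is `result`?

110

group by major, max of absences:
         absences
major            
Bio             7
CS             10
EE              3
Econ            2
Math            6
Physics        11
add column absences_x10 = t['absences'] * 10:
         absences  absences_x10
major                          
Bio             7            70
CS             10           100
EE              3            30
Econ            2            20
Math            6            60
Physics        11           110
take 3 rows with largest absences:
         absences  absences_x10
major                          
Physics        11           110
CS             10           100
Bio             7            70
Hence 110.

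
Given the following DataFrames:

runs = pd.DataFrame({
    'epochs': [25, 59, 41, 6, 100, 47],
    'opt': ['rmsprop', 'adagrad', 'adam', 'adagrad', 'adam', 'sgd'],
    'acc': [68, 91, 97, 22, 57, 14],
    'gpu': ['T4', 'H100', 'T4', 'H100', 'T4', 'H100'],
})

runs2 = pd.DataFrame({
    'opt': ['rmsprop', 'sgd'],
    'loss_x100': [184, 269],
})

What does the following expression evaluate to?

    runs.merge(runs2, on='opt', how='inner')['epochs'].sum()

merge on 'opt' (how='inner') → 2 rows:
   epochs      opt  acc   gpu  loss_x100
0      25  rmsprop   68    T4        184
1      47      sgd   14  H100        269
Hence 72.

72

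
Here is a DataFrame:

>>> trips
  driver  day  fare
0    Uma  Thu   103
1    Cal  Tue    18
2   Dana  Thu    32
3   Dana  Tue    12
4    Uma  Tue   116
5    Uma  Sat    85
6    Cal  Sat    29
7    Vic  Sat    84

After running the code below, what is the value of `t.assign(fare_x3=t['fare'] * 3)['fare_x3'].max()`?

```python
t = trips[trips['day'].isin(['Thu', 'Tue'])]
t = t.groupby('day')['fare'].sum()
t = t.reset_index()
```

438

filter rows where day in ['Thu', 'Tue']:
  driver  day  fare
0    Uma  Thu   103
1    Cal  Tue    18
2   Dana  Thu    32
3   Dana  Tue    12
4    Uma  Tue   116
group by day, sum of fare:
day
Thu    135
Tue    146
Name: fare, dtype: int64
reset_index():
   day  fare
0  Thu   135
1  Tue   146
add column fare_x3 = t['fare'] * 3:
   day  fare  fare_x3
0  Thu   135      405
1  Tue   146      438
The max of column 'fare_x3' is 438.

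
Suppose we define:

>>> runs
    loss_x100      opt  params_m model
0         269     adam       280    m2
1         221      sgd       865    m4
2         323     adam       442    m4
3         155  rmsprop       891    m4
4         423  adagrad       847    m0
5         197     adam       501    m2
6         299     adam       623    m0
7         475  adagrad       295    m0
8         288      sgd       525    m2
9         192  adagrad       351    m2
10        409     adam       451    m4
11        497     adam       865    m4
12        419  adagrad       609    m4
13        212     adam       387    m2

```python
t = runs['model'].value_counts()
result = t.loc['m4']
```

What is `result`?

6

value_counts of model:
model
m4    6
m2    5
m0    3
Name: count, dtype: int64
The value at index 'm4' is 6.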